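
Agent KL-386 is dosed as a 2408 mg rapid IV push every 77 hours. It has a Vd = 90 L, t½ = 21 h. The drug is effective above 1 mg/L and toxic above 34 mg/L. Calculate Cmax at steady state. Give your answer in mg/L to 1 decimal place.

τ/t½ = 77/21 ≈ 3.6667, so fraction remaining f = (1/2)^(77/21) ≈ 0.0787.
Accumulation ratio R = 1/(1 − f) ≈ 1/0.9213 ≈ 1.0854.
Single-dose peak C₀ = D/Vd = 2408/90 ≈ 26.756 mg/L.
Steady-state peak Cmax,ss = C₀·R ≈ 26.756 × 1.0854 ≈ 29.041 mg/L.
Peak 29.0 mg/L vs MTC 34 mg/L: below toxic threshold.

29.0 mg/L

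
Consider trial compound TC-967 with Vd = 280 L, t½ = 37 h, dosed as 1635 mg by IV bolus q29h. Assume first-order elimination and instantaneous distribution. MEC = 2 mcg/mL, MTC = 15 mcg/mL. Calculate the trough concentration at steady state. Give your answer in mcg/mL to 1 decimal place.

8.1 mcg/mL

k = ln2/t½ = ln2/37 ≈ 0.018734 h⁻¹; fraction remaining f = e^(−kτ) = e^(−0.018734×29) ≈ 0.5808.
Each bolus raises the concentration by D/Vd = 1635/280 ≈ 5.839 mcg/mL.
Steady-state trough Cmin,ss = C₀·f/(1−f) ≈ 5.839 × 0.5808/0.4192 ≈ 8.090 mcg/mL.
Trough 8.1 mcg/mL vs MEC 2 mcg/mL: adequate.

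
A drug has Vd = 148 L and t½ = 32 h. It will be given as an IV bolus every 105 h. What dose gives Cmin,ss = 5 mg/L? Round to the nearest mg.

6454 mg

τ/t½ = 105/32 ≈ 3.2812, so f = (1/2)^(105/32) ≈ 0.102860.
Cmin,ss = (D/Vd)·f/(1−f), so D = Cmin,ss·Vd·(1−f)/f.
D = 5 × 148 × (1−f)/f ≈ 5 × 148 × 8.72195 ≈ 6454.24 mg.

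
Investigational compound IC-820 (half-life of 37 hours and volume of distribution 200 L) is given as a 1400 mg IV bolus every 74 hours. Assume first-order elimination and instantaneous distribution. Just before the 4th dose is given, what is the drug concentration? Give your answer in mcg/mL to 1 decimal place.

2.3 mcg/mL

f = (1/2)^(τ/t½) = (1/2)^(74/37) ≈ 0.2500.
C₀ = D/Vd = 1400/200 ≈ 7.000 mcg/mL.
Before the 4th dose, 3 doses have been given. Superposition: Cmin = C₀·(f + f² + … + f^3).
≈ 7.000 × (0.2500 + 0.0625 + 0.0156) ≈ 7.000 × 0.3281 ≈ 2.297 mcg/mL.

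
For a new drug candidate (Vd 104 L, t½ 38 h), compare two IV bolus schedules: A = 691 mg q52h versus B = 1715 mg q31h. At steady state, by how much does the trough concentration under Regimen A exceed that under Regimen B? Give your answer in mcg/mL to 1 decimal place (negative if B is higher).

Regimen A: f = (1/2)^(52/38) ≈ 0.3873; Cmin,ss = (691/104)·f/(1−f) ≈ 4.200 mcg/mL.
Regimen B: f = (1/2)^(31/38) ≈ 0.5681; Cmin,ss = (1715/104)·f/(1−f) ≈ 21.691 mcg/mL.
Difference ≈ 4.200 − 21.691 ≈ -17.491 mcg/mL.

-17.5 mcg/mL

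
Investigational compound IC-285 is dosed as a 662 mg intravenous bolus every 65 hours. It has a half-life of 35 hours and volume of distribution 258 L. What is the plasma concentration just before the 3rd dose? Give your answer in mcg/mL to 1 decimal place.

f = (1/2)^(τ/t½) = (1/2)^(65/35) ≈ 0.2760.
C₀ = D/Vd = 662/258 ≈ 2.566 mcg/mL.
Before the 3rd dose, 2 doses have been given. Superposition: Cmin = C₀·(f + f²).
≈ 2.566 × (0.2760 + 0.0762) ≈ 2.566 × 0.3522 ≈ 0.904 mcg/mL.

0.9 mcg/mL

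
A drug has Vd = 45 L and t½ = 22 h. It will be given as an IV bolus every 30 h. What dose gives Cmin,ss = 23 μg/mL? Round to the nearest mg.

1628 mg

τ/t½ = 30/22 ≈ 1.3636, so f = (1/2)^(30/22) ≈ 0.388602.
Cmin,ss = (D/Vd)·f/(1−f), so D = Cmin,ss·Vd·(1−f)/f.
D = 23 × 45 × (1−f)/f ≈ 23 × 45 × 1.57333 ≈ 1628.40 mg.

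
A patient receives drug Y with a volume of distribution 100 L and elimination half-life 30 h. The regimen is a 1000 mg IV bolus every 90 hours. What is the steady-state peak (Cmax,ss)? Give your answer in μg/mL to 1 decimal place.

τ = 90 h = 3 half-lives, so f = (1/2)^3 = 0.125.
Accumulation ratio R = 1/(1 − f) = 1/0.875 = 8/7.
Single-dose peak C₀ = D/Vd = 1000/100 = 10 μg/mL.
Steady-state peak Cmax,ss = C₀·R = 10 × 8/7 ≈ 11.429 μg/mL.

11.4 μg/mL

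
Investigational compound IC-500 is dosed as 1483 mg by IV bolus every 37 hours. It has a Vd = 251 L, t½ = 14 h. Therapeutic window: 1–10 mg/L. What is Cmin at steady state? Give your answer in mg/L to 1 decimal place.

τ/t½ = 37/14 ≈ 2.6429, so fraction remaining f = (1/2)^(37/14) ≈ 0.1601.
Single-dose peak C₀ = D/Vd = 1483/251 ≈ 5.908 mg/L.
Steady-state trough Cmin,ss = C₀·f/(1−f) ≈ 5.908 × 0.1601/0.8399 ≈ 1.126 mg/L.
Trough 1.1 mg/L vs MEC 1 mg/L: adequate.

1.1 mg/L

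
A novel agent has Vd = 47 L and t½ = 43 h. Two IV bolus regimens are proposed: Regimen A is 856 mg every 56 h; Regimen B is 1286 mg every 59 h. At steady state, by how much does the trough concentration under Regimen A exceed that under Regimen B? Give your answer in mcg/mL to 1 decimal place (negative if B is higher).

Regimen A: f = (1/2)^(56/43) ≈ 0.4055; Cmin,ss = (856/47)·f/(1−f) ≈ 12.423 mcg/mL.
Regimen B: f = (1/2)^(59/43) ≈ 0.3863; Cmin,ss = (1286/47)·f/(1−f) ≈ 17.223 mcg/mL.
Difference ≈ 12.423 − 17.223 ≈ -4.800 mcg/mL.

-4.8 mcg/mL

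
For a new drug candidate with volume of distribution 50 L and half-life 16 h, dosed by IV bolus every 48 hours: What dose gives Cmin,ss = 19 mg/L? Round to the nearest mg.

τ/t½ = 48/16 ≈ 3, so f = (1/2)^(48/16) ≈ 0.125000.
Cmin,ss = (D/Vd)·f/(1−f), so D = Cmin,ss·Vd·(1−f)/f.
D = 19 × 50 × (1−f)/f ≈ 19 × 50 × 7.00000 ≈ 6650.00 mg.

6650 mg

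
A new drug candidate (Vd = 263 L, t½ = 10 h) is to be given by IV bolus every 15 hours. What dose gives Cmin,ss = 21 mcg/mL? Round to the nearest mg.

τ/t½ = 15/10 ≈ 1.5, so f = (1/2)^(15/10) ≈ 0.353553.
Cmin,ss = (D/Vd)·f/(1−f), so D = Cmin,ss·Vd·(1−f)/f.
D = 21 × 263 × (1−f)/f ≈ 21 × 263 × 1.82843 ≈ 10098.42 mg.

10098 mg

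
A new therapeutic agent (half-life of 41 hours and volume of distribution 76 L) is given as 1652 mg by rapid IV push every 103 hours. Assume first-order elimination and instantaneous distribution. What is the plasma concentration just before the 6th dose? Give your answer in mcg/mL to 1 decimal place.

f = (1/2)^(τ/t½) = (1/2)^(103/41) ≈ 0.1753.
C₀ = D/Vd = 1652/76 ≈ 21.737 mcg/mL.
Before the 6th dose, 5 doses have been given. Superposition: Cmin = C₀·(f + f² + … + f^5).
≈ 21.737 × (0.1753 + 0.0307 + 0.0054 + 0.0009 + 0.0002) ≈ 21.737 × 0.2125 ≈ 4.619 mcg/mL.

4.6 mcg/mL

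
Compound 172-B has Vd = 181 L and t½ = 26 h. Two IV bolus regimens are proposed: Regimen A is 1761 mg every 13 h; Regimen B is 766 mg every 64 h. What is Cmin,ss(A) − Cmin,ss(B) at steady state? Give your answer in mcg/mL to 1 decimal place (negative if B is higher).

Regimen A: f = (1/2)^(13/26) ≈ 0.7071; Cmin,ss = (1761/181)·f/(1−f) ≈ 23.488 mcg/mL.
Regimen B: f = (1/2)^(64/26) ≈ 0.1816; Cmin,ss = (766/181)·f/(1−f) ≈ 0.939 mcg/mL.
Difference ≈ 23.488 − 0.939 ≈ 22.549 mcg/mL.

22.5 mcg/mL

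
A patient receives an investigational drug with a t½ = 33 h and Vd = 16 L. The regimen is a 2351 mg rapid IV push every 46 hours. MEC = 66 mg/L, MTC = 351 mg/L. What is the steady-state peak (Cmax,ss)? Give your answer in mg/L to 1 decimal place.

237.2 mg/L

τ/t½ = 46/33 ≈ 1.3939, so fraction remaining f = (1/2)^(46/33) ≈ 0.3805.
Accumulation ratio R = 1/(1 − f) ≈ 1/0.6195 ≈ 1.6142.
Each bolus raises the concentration by D/Vd = 2351/16 ≈ 146.938 mg/L.
Cmax,ss = C₀/(1 − f) ≈ 146.938/0.6195 ≈ 237.188 mg/L.
Peak 237.2 mg/L vs MTC 351 mg/L: below toxic threshold.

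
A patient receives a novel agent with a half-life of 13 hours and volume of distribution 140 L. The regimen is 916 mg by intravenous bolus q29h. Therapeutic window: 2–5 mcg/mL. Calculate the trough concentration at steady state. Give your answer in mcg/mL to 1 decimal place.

Over one 29-h interval, 29/13 ≈ 2.2308 half-lives elapse, leaving f ≈ 0.2130 of each dose.
Each bolus raises the concentration by D/Vd = 916/140 ≈ 6.543 mcg/mL.
Steady-state trough Cmin,ss = C₀·f/(1−f) ≈ 6.543 × 0.2130/0.7870 ≈ 1.771 mcg/mL.
Trough 1.8 mcg/mL vs MEC 2 mcg/mL: subtherapeutic.

1.8 mcg/mL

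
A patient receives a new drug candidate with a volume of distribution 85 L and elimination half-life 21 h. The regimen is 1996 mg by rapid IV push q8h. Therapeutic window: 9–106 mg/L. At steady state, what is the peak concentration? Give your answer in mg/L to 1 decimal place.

τ/t½ = 8/21 ≈ 0.38095, so fraction remaining f = (1/2)^(8/21) ≈ 0.7679.
Accumulation ratio R = 1/(1 − f) ≈ 1/0.2321 ≈ 4.3085.
Single-dose peak C₀ = D/Vd = 1996/85 ≈ 23.482 mg/L.
Steady-state peak Cmax,ss = C₀·R ≈ 23.482 × 4.3085 ≈ 101.172 mg/L.
Peak 101.2 mg/L vs MTC 106 mg/L: below toxic threshold.

101.2 mg/L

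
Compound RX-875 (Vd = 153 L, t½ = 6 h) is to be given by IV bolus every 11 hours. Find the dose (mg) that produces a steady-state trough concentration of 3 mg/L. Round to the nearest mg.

1177 mg

τ/t½ = 11/6 ≈ 1.8333, so f = (1/2)^(11/6) ≈ 0.280616.
Cmin,ss = (D/Vd)·f/(1−f), so D = Cmin,ss·Vd·(1−f)/f.
D = 3 × 153 × (1−f)/f ≈ 3 × 153 × 2.56359 ≈ 1176.69 mg.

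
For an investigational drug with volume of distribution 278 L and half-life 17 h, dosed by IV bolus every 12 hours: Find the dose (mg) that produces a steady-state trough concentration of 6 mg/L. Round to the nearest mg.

τ/t½ = 12/17 ≈ 0.70588, so f = (1/2)^(12/17) ≈ 0.613067.
Cmin,ss = (D/Vd)·f/(1−f), so D = Cmin,ss·Vd·(1−f)/f.
D = 6 × 278 × (1−f)/f ≈ 6 × 278 × 0.63114 ≈ 1052.74 mg.

1053 mg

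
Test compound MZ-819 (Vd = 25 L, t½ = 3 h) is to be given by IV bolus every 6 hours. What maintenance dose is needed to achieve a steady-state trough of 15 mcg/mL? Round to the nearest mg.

τ/t½ = 6/3 ≈ 2, so f = (1/2)^(6/3) ≈ 0.250000.
Cmin,ss = (D/Vd)·f/(1−f), so D = Cmin,ss·Vd·(1−f)/f.
D = 15 × 25 × (1−f)/f ≈ 15 × 25 × 3.00000 ≈ 1125.00 mg.

1125 mg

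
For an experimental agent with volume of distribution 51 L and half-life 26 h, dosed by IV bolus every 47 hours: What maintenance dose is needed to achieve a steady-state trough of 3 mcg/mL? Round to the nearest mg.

383 mg

τ/t½ = 47/26 ≈ 1.8077, so f = (1/2)^(47/26) ≈ 0.285647.
Cmin,ss = (D/Vd)·f/(1−f), so D = Cmin,ss·Vd·(1−f)/f.
D = 3 × 51 × (1−f)/f ≈ 3 × 51 × 2.50082 ≈ 382.63 mg.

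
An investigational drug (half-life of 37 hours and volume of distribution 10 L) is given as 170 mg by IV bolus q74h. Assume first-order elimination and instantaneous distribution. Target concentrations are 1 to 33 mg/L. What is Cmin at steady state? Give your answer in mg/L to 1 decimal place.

The dosing interval is 2 half-lives, so f = 2^(−2) = 0.25.
At steady state, R = 1/(1 − 0.25) = 4/3.
Single-dose peak C₀ = D/Vd = 170/10 = 17 mg/L.
Steady-state peak Cmax,ss = C₀·R = 17 × 4/3 ≈ 22.667 mg/L.
Steady-state trough Cmin,ss = Cmax,ss·f ≈ 22.667 × 0.25 ≈ 5.667 mg/L.
Trough 5.7 mg/L vs MEC 1 mg/L: adequate.

5.7 mg/L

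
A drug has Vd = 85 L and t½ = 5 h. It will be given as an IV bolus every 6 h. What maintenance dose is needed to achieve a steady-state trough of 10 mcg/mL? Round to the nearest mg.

1103 mg

τ/t½ = 6/5 ≈ 1.2, so f = (1/2)^(6/5) ≈ 0.435275.
Cmin,ss = (D/Vd)·f/(1−f), so D = Cmin,ss·Vd·(1−f)/f.
D = 10 × 85 × (1−f)/f ≈ 10 × 85 × 1.29740 ≈ 1102.79 mg.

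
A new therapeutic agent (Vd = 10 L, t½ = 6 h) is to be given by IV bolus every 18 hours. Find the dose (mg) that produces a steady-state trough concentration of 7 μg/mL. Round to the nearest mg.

490 mg

τ/t½ = 18/6 ≈ 3, so f = (1/2)^(18/6) ≈ 0.125000.
Cmin,ss = (D/Vd)·f/(1−f), so D = Cmin,ss·Vd·(1−f)/f.
D = 7 × 10 × (1−f)/f ≈ 7 × 10 × 7.00000 ≈ 490.00 mg.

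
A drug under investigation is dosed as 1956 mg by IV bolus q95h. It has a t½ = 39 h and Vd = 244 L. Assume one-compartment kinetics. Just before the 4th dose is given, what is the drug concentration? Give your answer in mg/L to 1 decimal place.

f = (1/2)^(τ/t½) = (1/2)^(95/39) ≈ 0.1848.
C₀ = D/Vd = 1956/244 ≈ 8.016 mg/L.
Before the 4th dose, 3 doses have been given. Superposition: Cmin = C₀·(f + f² + … + f^3).
≈ 8.016 × (0.1848 + 0.0342 + 0.0063) ≈ 8.016 × 0.2253 ≈ 1.806 mg/L.

1.8 mg/L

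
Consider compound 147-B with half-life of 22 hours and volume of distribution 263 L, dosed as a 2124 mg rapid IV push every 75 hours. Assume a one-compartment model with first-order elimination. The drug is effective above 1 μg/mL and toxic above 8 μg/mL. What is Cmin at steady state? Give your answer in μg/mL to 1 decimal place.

0.8 μg/mL

τ/t½ = 75/22 ≈ 3.4091, so fraction remaining f = (1/2)^(75/22) ≈ 0.0941.
At steady state, accumulation factor R = 1/(1 − e^(−kτ)) ≈ 1.1039.
Single-dose peak C₀ = D/Vd = 2124/263 ≈ 8.076 μg/mL.
Steady-state peak Cmax,ss = C₀·R ≈ 8.076 × 1.1039 ≈ 8.915 μg/mL.
One interval later, Cmin,ss = Cmax,ss·e^(−kτ) ≈ 8.915 × 0.0941 ≈ 0.839 μg/mL.
Trough 0.8 μg/mL vs MEC 1 μg/mL: subtherapeutic.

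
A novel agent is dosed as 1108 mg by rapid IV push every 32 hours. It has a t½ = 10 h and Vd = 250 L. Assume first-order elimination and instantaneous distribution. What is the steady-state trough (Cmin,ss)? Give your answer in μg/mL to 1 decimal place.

0.5 μg/mL

Over one 32-h interval, 32/10 ≈ 3.2 half-lives elapse, leaving f ≈ 0.1088 of each dose.
Single-dose peak C₀ = D/Vd = 1108/250 ≈ 4.432 μg/mL.
Steady-state trough Cmin,ss = C₀·f/(1−f) ≈ 4.432 × 0.1088/0.8912 ≈ 0.541 μg/mL.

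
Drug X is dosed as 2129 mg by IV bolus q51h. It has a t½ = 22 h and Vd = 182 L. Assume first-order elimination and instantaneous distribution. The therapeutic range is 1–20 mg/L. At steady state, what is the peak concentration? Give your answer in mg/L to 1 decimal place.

τ/t½ = 51/22 ≈ 2.3182, so fraction remaining f = (1/2)^(51/22) ≈ 0.2005.
At steady state, accumulation factor R = 1/(1 − e^(−kτ)) ≈ 1.2508.
Single-dose peak C₀ = D/Vd = 2129/182 ≈ 11.698 mg/L.
Cmax,ss = C₀/(1 − f) ≈ 11.698/0.7995 ≈ 14.632 mg/L.
Peak 14.6 mg/L vs MTC 20 mg/L: below toxic threshold.

14.6 mg/L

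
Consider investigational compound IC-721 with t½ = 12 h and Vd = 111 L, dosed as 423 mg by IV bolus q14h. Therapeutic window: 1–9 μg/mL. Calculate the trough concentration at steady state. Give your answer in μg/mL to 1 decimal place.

τ/t½ = 14/12 ≈ 1.1667, so fraction remaining f = (1/2)^(14/12) ≈ 0.4454.
Single-dose peak C₀ = D/Vd = 423/111 ≈ 3.811 μg/mL.
Steady-state trough Cmin,ss = C₀·f/(1−f) ≈ 3.811 × 0.4454/0.5546 ≈ 3.061 μg/mL.
Trough 3.1 μg/mL vs MEC 1 μg/mL: adequate.

3.1 μg/mL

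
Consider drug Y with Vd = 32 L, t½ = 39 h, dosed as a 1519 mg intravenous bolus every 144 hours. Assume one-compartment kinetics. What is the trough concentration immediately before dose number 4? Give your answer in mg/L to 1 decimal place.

f = (1/2)^(τ/t½) = (1/2)^(144/39) ≈ 0.0774.
C₀ = D/Vd = 1519/32 ≈ 47.469 mg/L.
Before the 4th dose, 3 doses have been given. Superposition: Cmin = C₀·(f + f² + … + f^3).
≈ 47.469 × (0.0774 + 0.0060 + 0.0005) ≈ 47.469 × 0.0839 ≈ 3.983 mg/L.

4.0 mg/L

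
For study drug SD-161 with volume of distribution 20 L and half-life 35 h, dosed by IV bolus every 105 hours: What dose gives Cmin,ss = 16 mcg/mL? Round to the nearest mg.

2240 mg

τ/t½ = 105/35 ≈ 3, so f = (1/2)^(105/35) ≈ 0.125000.
Cmin,ss = (D/Vd)·f/(1−f), so D = Cmin,ss·Vd·(1−f)/f.
D = 16 × 20 × (1−f)/f ≈ 16 × 20 × 7.00000 ≈ 2240.00 mg.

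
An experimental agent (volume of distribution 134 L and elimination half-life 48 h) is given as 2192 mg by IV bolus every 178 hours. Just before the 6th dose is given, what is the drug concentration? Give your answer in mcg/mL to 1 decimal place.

f = (1/2)^(τ/t½) = (1/2)^(178/48) ≈ 0.0765.
C₀ = D/Vd = 2192/134 ≈ 16.358 mcg/mL.
Before the 6th dose, 5 doses have been given. Superposition: Cmin = C₀·(f + f² + … + f^5).
≈ 16.358 × (0.0765 + 0.0059 + 0.0004 + 0.0000 + 0.0000) ≈ 16.358 × 0.0828 ≈ 1.354 mcg/mL.

1.4 mcg/mL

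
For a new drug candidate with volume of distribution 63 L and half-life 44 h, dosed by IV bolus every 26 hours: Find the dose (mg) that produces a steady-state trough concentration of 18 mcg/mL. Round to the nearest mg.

τ/t½ = 26/44 ≈ 0.59091, so f = (1/2)^(26/44) ≈ 0.663924.
Cmin,ss = (D/Vd)·f/(1−f), so D = Cmin,ss·Vd·(1−f)/f.
D = 18 × 63 × (1−f)/f ≈ 18 × 63 × 0.50620 ≈ 574.03 mg.

574 mg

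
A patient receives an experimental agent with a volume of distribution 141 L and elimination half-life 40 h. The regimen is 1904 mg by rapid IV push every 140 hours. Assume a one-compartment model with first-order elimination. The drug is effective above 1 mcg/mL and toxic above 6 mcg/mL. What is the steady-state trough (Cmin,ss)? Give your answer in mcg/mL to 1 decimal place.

1.3 mcg/mL

Over one 140-h interval, 140/40 ≈ 3.5 half-lives elapse, leaving f ≈ 0.0884 of each dose.
Each bolus raises the concentration by D/Vd = 1904/141 ≈ 13.504 mcg/mL.
Steady-state trough Cmin,ss = C₀·f/(1−f) ≈ 13.504 × 0.0884/0.9116 ≈ 1.310 mcg/mL.
Trough 1.3 mcg/mL vs MEC 1 mcg/mL: adequate.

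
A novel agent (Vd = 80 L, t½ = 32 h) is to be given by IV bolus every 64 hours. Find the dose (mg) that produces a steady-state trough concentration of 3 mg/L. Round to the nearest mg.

τ/t½ = 64/32 ≈ 2, so f = (1/2)^(64/32) ≈ 0.250000.
Cmin,ss = (D/Vd)·f/(1−f), so D = Cmin,ss·Vd·(1−f)/f.
D = 3 × 80 × (1−f)/f ≈ 3 × 80 × 3.00000 ≈ 720.00 mg.

720 mg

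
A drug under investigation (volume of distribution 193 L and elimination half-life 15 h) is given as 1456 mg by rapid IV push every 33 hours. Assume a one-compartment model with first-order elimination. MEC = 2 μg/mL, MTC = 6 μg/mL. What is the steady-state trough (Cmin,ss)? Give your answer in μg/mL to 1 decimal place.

2.1 μg/mL

k = ln2/t½ = ln2/15 ≈ 0.046210 h⁻¹; fraction remaining f = e^(−kτ) = e^(−0.046210×33) ≈ 0.2176.
At steady state, accumulation factor R = 1/(1 − e^(−kτ)) ≈ 1.2781.
Single-dose peak C₀ = D/Vd = 1456/193 ≈ 7.544 μg/mL.
Cmax,ss = C₀/(1 − f) ≈ 7.544/0.7824 ≈ 9.642 μg/mL.
Steady-state trough Cmin,ss = Cmax,ss·f ≈ 9.642 × 0.2176 ≈ 2.098 μg/mL.
Trough 2.1 μg/mL vs MEC 2 μg/mL: adequate.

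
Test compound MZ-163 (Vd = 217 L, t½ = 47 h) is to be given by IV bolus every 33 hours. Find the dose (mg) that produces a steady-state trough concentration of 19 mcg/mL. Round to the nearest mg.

2585 mg

τ/t½ = 33/47 ≈ 0.70213, so f = (1/2)^(33/47) ≈ 0.614665.
Cmin,ss = (D/Vd)·f/(1−f), so D = Cmin,ss·Vd·(1−f)/f.
D = 19 × 217 × (1−f)/f ≈ 19 × 217 × 0.62690 ≈ 2584.71 mg.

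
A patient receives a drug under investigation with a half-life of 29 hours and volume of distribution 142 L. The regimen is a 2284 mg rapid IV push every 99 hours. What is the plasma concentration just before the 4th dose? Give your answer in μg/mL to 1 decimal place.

f = (1/2)^(τ/t½) = (1/2)^(99/29) ≈ 0.0938.
C₀ = D/Vd = 2284/142 ≈ 16.085 μg/mL.
Before the 4th dose, 3 doses have been given. Superposition: Cmin = C₀·(f + f² + … + f^3).
≈ 16.085 × (0.0938 + 0.0088 + 0.0008) ≈ 16.085 × 0.1034 ≈ 1.663 μg/mL.

1.7 μg/mL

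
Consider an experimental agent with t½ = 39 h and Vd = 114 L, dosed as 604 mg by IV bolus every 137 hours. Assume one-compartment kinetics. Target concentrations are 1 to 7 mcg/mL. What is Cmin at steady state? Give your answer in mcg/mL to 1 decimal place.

k = ln2/t½ = ln2/39 ≈ 0.017773 h⁻¹; fraction remaining f = e^(−kτ) = e^(−0.017773×137) ≈ 0.0876.
At steady state, accumulation factor R = 1/(1 − e^(−kτ)) ≈ 1.0960.
Single-dose peak C₀ = D/Vd = 604/114 ≈ 5.298 mcg/mL.
Steady-state peak Cmax,ss = C₀·R ≈ 5.298 × 1.0960 ≈ 5.807 mcg/mL.
Steady-state trough Cmin,ss = Cmax,ss·f ≈ 5.807 × 0.0876 ≈ 0.509 mcg/mL.
Trough 0.5 mcg/mL vs MEC 1 mcg/mL: subtherapeutic.

0.5 mcg/mL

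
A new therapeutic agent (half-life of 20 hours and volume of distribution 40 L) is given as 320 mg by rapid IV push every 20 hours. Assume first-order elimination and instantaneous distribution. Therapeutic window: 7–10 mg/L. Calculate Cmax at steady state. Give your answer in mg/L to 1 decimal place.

τ = 20 h = 1 half-life, so f = (1/2)^1 = 0.5.
Accumulation ratio R = 1/(1 − f) = 1/0.5 = 2/1.
Single-dose peak C₀ = D/Vd = 320/40 = 8 mg/L.
Steady-state peak Cmax,ss = C₀·R = 8 × 2/1 ≈ 16.000 mg/L.
Peak 16.0 mg/L vs MTC 10 mg/L: exceeds toxic threshold.

16.0 mg/L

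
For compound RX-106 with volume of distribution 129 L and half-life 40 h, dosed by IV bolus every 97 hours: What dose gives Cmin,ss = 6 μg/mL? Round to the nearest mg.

τ/t½ = 97/40 ≈ 2.425, so f = (1/2)^(97/40) ≈ 0.186210.
Cmin,ss = (D/Vd)·f/(1−f), so D = Cmin,ss·Vd·(1−f)/f.
D = 6 × 129 × (1−f)/f ≈ 6 × 129 × 4.37028 ≈ 3382.60 mg.

3383 mg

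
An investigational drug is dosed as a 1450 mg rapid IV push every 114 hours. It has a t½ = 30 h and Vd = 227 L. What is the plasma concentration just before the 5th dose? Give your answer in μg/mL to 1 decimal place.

f = (1/2)^(τ/t½) = (1/2)^(114/30) ≈ 0.0718.
C₀ = D/Vd = 1450/227 ≈ 6.388 μg/mL.
Before the 5th dose, 4 doses have been given. Superposition: Cmin = C₀·(f + f² + … + f^4).
≈ 6.388 × (0.0718 + 0.0052 + 0.0004 + 0.0000) ≈ 6.388 × 0.0774 ≈ 0.494 μg/mL.

0.5 μg/mL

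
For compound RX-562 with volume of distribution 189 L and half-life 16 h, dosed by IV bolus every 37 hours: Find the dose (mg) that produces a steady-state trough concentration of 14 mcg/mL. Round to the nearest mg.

10498 mg

τ/t½ = 37/16 ≈ 2.3125, so f = (1/2)^(37/16) ≈ 0.201311.
Cmin,ss = (D/Vd)·f/(1−f), so D = Cmin,ss·Vd·(1−f)/f.
D = 14 × 189 × (1−f)/f ≈ 14 × 189 × 3.96744 ≈ 10497.85 mg.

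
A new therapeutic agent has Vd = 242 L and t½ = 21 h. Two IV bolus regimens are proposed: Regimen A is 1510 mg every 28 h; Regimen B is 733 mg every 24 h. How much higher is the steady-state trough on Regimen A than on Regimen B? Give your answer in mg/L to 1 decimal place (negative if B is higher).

Regimen A: f = (1/2)^(28/21) ≈ 0.3969; Cmin,ss = (1510/242)·f/(1−f) ≈ 4.106 mg/L.
Regimen B: f = (1/2)^(24/21) ≈ 0.4529; Cmin,ss = (733/242)·f/(1−f) ≈ 2.507 mg/L.
Difference ≈ 4.106 − 2.507 ≈ 1.599 mg/L.

1.6 mg/L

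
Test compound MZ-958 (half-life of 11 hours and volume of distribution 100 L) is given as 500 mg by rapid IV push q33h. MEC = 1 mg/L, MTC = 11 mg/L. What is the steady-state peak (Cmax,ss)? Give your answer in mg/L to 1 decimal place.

5.7 mg/L

τ = 33 h = 3 half-lives, so f = (1/2)^3 = 0.125.
Accumulation ratio R = 1/(1 − f) = 1/0.875 = 8/7.
Single-dose peak C₀ = D/Vd = 500/100 = 5 mg/L.
Steady-state peak Cmax,ss = C₀·R = 5 × 8/7 ≈ 5.714 mg/L.
Peak 5.7 mg/L vs MTC 11 mg/L: below toxic threshold.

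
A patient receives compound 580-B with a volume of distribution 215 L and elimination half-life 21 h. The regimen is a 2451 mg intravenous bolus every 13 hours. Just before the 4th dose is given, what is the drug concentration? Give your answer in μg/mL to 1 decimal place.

15.4 μg/mL

f = (1/2)^(τ/t½) = (1/2)^(13/21) ≈ 0.6511.
C₀ = D/Vd = 2451/215 ≈ 11.400 μg/mL.
Before the 4th dose, 3 doses have been given. Superposition: Cmin = C₀·(f + f² + … + f^3).
≈ 11.400 × (0.6511 + 0.4239 + 0.2760) ≈ 11.400 × 1.3510 ≈ 15.401 μg/mL.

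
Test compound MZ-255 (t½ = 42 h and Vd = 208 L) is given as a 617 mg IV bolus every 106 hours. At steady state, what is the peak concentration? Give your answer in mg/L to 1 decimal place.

k = ln2/t½ = ln2/42 ≈ 0.016504 h⁻¹; fraction remaining f = e^(−kτ) = e^(−0.016504×106) ≈ 0.1739.
Accumulation ratio R = 1/(1 − f) ≈ 1/0.8261 ≈ 1.2105.
Each bolus raises the concentration by D/Vd = 617/208 ≈ 2.966 mg/L.
Cmax,ss = C₀/(1 − f) ≈ 2.966/0.8261 ≈ 3.590 mg/L.

3.6 mg/L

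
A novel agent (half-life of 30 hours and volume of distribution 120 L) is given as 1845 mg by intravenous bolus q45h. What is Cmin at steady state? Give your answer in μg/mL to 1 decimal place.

τ/t½ = 45/30 ≈ 1.5, so fraction remaining f = (1/2)^(45/30) ≈ 0.3536.
Single-dose peak C₀ = D/Vd = 1845/120 ≈ 15.375 μg/mL.
Steady-state trough Cmin,ss = C₀·f/(1−f) ≈ 15.375 × 0.3536/0.6464 ≈ 8.411 μg/mL.

8.4 μg/mL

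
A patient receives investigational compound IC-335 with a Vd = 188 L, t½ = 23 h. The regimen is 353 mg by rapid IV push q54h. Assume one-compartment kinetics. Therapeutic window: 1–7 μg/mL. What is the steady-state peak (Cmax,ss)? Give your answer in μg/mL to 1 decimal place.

k = ln2/t½ = ln2/23 ≈ 0.030137 h⁻¹; fraction remaining f = e^(−kτ) = e^(−0.030137×54) ≈ 0.1964.
Accumulation ratio R = 1/(1 − f) ≈ 1/0.8036 ≈ 1.2444.
Each bolus raises the concentration by D/Vd = 353/188 ≈ 1.878 μg/mL.
Steady-state peak Cmax,ss = C₀·R ≈ 1.878 × 1.2444 ≈ 2.337 μg/mL.
Peak 2.3 μg/mL vs MTC 7 μg/mL: below toxic threshold.

2.3 μg/mL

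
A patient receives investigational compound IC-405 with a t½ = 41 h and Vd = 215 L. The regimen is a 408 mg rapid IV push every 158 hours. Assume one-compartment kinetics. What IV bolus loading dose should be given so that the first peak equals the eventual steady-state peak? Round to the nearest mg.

f = (1/2)^(158/41) ≈ 0.069172; accumulation ratio R = 1/(1−f) ≈ 1.07431.
Loading dose to hit Cmax,ss on first dose: D_load = D_maint·R ≈ 408 × 1.07431 ≈ 438.32 mg.

438 mg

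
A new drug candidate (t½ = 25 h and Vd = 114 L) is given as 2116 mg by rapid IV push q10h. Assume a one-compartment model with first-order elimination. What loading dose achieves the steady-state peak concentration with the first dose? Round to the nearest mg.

8739 mg

f = (1/2)^(10/25) ≈ 0.757858; accumulation ratio R = 1/(1−f) ≈ 4.12981.
Loading dose to hit Cmax,ss on first dose: D_load = D_maint·R ≈ 2116 × 4.12981 ≈ 8738.68 mg.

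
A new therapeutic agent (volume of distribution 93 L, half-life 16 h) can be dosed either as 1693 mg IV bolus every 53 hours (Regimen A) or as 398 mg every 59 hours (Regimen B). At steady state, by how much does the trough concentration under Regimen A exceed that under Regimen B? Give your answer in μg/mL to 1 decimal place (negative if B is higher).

Regimen A: f = (1/2)^(53/16) ≈ 0.1007; Cmin,ss = (1693/93)·f/(1−f) ≈ 2.038 μg/mL.
Regimen B: f = (1/2)^(59/16) ≈ 0.0776; Cmin,ss = (398/93)·f/(1−f) ≈ 0.360 μg/mL.
Difference ≈ 2.038 − 0.360 ≈ 1.678 μg/mL.

1.7 μg/mL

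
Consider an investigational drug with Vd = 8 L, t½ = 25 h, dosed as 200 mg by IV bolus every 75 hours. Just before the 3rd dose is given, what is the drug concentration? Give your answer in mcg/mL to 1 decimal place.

3.5 mcg/mL

f = (1/2)^(τ/t½) = (1/2)^(75/25) ≈ 0.1250.
C₀ = D/Vd = 200/8 ≈ 25.000 mcg/mL.
Before the 3rd dose, 2 doses have been given. Superposition: Cmin = C₀·(f + f²).
≈ 25.000 × (0.1250 + 0.0156) ≈ 25.000 × 0.1406 ≈ 3.515 mcg/mL.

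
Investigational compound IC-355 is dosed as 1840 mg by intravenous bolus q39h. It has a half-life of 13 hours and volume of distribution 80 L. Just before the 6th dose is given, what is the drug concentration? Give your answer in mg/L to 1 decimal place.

3.3 mg/L

f = (1/2)^(τ/t½) = (1/2)^(39/13) ≈ 0.1250.
C₀ = D/Vd = 1840/80 ≈ 23.000 mg/L.
Before the 6th dose, 5 doses have been given. Superposition: Cmin = C₀·(f + f² + … + f^5).
≈ 23.000 × (0.1250 + 0.0156 + 0.0020 + 0.0002 + 0.0000) ≈ 23.000 × 0.1428 ≈ 3.284 mg/L.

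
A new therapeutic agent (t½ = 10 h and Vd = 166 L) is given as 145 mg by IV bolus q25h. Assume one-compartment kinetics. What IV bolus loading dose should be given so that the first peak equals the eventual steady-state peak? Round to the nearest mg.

f = (1/2)^(25/10) ≈ 0.176777; accumulation ratio R = 1/(1−f) ≈ 1.21474.
Loading dose to hit Cmax,ss on first dose: D_load = D_maint·R ≈ 145 × 1.21474 ≈ 176.14 mg.

176 mg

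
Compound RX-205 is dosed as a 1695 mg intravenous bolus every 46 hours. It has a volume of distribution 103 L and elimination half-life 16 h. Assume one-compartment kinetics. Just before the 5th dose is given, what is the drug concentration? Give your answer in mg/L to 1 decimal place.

2.6 mg/L

f = (1/2)^(τ/t½) = (1/2)^(46/16) ≈ 0.1363.
C₀ = D/Vd = 1695/103 ≈ 16.456 mg/L.
Before the 5th dose, 4 doses have been given. Superposition: Cmin = C₀·(f + f² + … + f^4).
≈ 16.456 × (0.1363 + 0.0186 + 0.0025 + 0.0003) ≈ 16.456 × 0.1577 ≈ 2.595 mg/L.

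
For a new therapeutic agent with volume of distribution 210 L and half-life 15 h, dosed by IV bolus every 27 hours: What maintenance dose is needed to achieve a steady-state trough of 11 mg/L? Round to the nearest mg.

τ/t½ = 27/15 ≈ 1.8, so f = (1/2)^(27/15) ≈ 0.287175.
Cmin,ss = (D/Vd)·f/(1−f), so D = Cmin,ss·Vd·(1−f)/f.
D = 11 × 210 × (1−f)/f ≈ 11 × 210 × 2.48220 ≈ 5733.88 mg.

5734 mg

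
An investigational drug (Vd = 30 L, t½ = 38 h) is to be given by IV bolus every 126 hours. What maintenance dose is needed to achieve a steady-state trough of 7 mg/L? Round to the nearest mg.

τ/t½ = 126/38 ≈ 3.3158, so f = (1/2)^(126/38) ≈ 0.100426.
Cmin,ss = (D/Vd)·f/(1−f), so D = Cmin,ss·Vd·(1−f)/f.
D = 7 × 30 × (1−f)/f ≈ 7 × 30 × 8.95758 ≈ 1881.09 mg.

1881 mg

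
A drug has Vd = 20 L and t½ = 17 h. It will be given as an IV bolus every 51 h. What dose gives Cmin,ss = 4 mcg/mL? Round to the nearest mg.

τ/t½ = 51/17 ≈ 3, so f = (1/2)^(51/17) ≈ 0.125000.
Cmin,ss = (D/Vd)·f/(1−f), so D = Cmin,ss·Vd·(1−f)/f.
D = 4 × 20 × (1−f)/f ≈ 4 × 20 × 7.00000 ≈ 560.00 mg.

560 mg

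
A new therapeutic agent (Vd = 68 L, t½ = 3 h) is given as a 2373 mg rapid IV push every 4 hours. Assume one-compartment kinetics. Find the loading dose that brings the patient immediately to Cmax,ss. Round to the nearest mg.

3934 mg

f = (1/2)^(4/3) ≈ 0.396850; accumulation ratio R = 1/(1−f) ≈ 1.65796.
Loading dose to hit Cmax,ss on first dose: D_load = D_maint·R ≈ 2373 × 1.65796 ≈ 3934.34 mg.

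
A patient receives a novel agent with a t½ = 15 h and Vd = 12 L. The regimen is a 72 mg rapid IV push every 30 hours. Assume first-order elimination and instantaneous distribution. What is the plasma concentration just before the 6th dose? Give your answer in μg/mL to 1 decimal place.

f = (1/2)^(τ/t½) = (1/2)^(30/15) ≈ 0.2500.
C₀ = D/Vd = 72/12 ≈ 6.000 μg/mL.
Before the 6th dose, 5 doses have been given. Superposition: Cmin = C₀·(f + f² + … + f^5).
≈ 6.000 × (0.2500 + 0.0625 + 0.0156 + 0.0039 + 0.0010) ≈ 6.000 × 0.3330 ≈ 1.998 μg/mL.

2.0 μg/mL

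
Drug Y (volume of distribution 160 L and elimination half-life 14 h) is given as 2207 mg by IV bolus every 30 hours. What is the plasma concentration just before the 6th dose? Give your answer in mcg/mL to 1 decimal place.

f = (1/2)^(τ/t½) = (1/2)^(30/14) ≈ 0.2264.
C₀ = D/Vd = 2207/160 ≈ 13.794 mcg/mL.
Before the 6th dose, 5 doses have been given. Superposition: Cmin = C₀·(f + f² + … + f^5).
≈ 13.794 × (0.2264 + 0.0513 + 0.0116 + 0.0026 + 0.0006) ≈ 13.794 × 0.2925 ≈ 4.035 mcg/mL.

4.0 mcg/mL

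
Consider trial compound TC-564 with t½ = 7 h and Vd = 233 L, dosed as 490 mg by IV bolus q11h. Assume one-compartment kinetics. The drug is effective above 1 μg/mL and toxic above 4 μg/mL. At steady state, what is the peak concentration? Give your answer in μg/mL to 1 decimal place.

k = ln2/t½ = ln2/7 ≈ 0.099021 h⁻¹; fraction remaining f = e^(−kτ) = e^(−0.099021×11) ≈ 0.3365.
At steady state, accumulation factor R = 1/(1 − e^(−kτ)) ≈ 1.5072.
Each bolus raises the concentration by D/Vd = 490/233 ≈ 2.103 μg/mL.
Steady-state peak Cmax,ss = C₀·R ≈ 2.103 × 1.5072 ≈ 3.170 μg/mL.
Peak 3.2 μg/mL vs MTC 4 μg/mL: below toxic threshold.

3.2 μg/mL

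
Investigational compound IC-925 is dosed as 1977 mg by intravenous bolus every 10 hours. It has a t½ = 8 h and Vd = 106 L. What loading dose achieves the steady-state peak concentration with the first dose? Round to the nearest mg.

f = (1/2)^(10/8) ≈ 0.420448; accumulation ratio R = 1/(1−f) ≈ 1.72547.
Loading dose to hit Cmax,ss on first dose: D_load = D_maint·R ≈ 1977 × 1.72547 ≈ 3411.25 mg.

3411 mg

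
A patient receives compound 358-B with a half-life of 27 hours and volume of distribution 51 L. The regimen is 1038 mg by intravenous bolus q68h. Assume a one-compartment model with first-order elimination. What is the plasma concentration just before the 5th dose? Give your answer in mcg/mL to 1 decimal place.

f = (1/2)^(τ/t½) = (1/2)^(68/27) ≈ 0.1745.
C₀ = D/Vd = 1038/51 ≈ 20.353 mcg/mL.
Before the 5th dose, 4 doses have been given. Superposition: Cmin = C₀·(f + f² + … + f^4).
≈ 20.353 × (0.1745 + 0.0305 + 0.0053 + 0.0009) ≈ 20.353 × 0.2112 ≈ 4.299 mcg/mL.

4.3 mcg/mL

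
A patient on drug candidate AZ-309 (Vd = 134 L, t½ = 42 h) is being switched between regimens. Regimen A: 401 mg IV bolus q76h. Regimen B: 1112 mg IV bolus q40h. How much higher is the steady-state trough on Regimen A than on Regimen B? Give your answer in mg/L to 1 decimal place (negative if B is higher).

-7.7 mg/L

Regimen A: f = (1/2)^(76/42) ≈ 0.2853; Cmin,ss = (401/134)·f/(1−f) ≈ 1.195 mg/L.
Regimen B: f = (1/2)^(40/42) ≈ 0.5168; Cmin,ss = (1112/134)·f/(1−f) ≈ 8.876 mg/L.
Difference ≈ 1.195 − 8.876 ≈ -7.681 mg/L.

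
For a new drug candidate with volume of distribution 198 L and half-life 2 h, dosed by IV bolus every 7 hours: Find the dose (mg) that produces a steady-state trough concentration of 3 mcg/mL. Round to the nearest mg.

τ/t½ = 7/2 ≈ 3.5, so f = (1/2)^(7/2) ≈ 0.088388.
Cmin,ss = (D/Vd)·f/(1−f), so D = Cmin,ss·Vd·(1−f)/f.
D = 3 × 198 × (1−f)/f ≈ 3 × 198 × 10.31375 ≈ 6126.37 mg.

6126 mg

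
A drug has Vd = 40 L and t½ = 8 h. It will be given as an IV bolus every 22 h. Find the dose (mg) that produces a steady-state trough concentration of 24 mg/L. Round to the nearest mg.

5498 mg

τ/t½ = 22/8 ≈ 2.75, so f = (1/2)^(22/8) ≈ 0.148651.
Cmin,ss = (D/Vd)·f/(1−f), so D = Cmin,ss·Vd·(1−f)/f.
D = 24 × 40 × (1−f)/f ≈ 24 × 40 × 5.72717 ≈ 5498.08 mg.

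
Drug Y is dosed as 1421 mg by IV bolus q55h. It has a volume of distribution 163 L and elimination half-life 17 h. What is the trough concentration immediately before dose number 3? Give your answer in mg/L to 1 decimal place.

1.0 mg/L

f = (1/2)^(τ/t½) = (1/2)^(55/17) ≈ 0.1062.
C₀ = D/Vd = 1421/163 ≈ 8.718 mg/L.
Before the 3rd dose, 2 doses have been given. Superposition: Cmin = C₀·(f + f²).
≈ 8.718 × (0.1062 + 0.0113) ≈ 8.718 × 0.1175 ≈ 1.024 mg/L.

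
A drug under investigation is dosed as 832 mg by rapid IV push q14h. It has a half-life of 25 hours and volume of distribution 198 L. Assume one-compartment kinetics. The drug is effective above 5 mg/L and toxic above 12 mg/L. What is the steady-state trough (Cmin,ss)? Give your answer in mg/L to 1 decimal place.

8.9 mg/L

Over one 14-h interval, 14/25 ≈ 0.56 half-lives elapse, leaving f ≈ 0.6783 of each dose.
Accumulation ratio R = 1/(1 − f) ≈ 1/0.3217 ≈ 3.1085.
Single-dose peak C₀ = D/Vd = 832/198 ≈ 4.202 mg/L.
Cmax,ss = C₀/(1 − f) ≈ 4.202/0.3217 ≈ 13.062 mg/L.
One interval later, Cmin,ss = Cmax,ss·e^(−kτ) ≈ 13.062 × 0.6783 ≈ 8.860 mg/L.
Trough 8.9 mg/L vs MEC 5 mg/L: adequate.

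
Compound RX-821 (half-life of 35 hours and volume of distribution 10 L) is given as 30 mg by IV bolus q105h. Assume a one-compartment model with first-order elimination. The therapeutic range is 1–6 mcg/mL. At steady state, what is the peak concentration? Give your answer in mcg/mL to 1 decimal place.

3.4 mcg/mL

τ = 105 h = 3 half-lives, so f = (1/2)^3 = 0.125.
Accumulation ratio R = 1/(1 − f) = 1/0.875 = 8/7.
Single-dose peak C₀ = D/Vd = 30/10 = 3 mcg/mL.
Steady-state peak Cmax,ss = C₀·R = 3 × 8/7 ≈ 3.429 mcg/mL.
Peak 3.4 mcg/mL vs MTC 6 mcg/mL: below toxic threshold.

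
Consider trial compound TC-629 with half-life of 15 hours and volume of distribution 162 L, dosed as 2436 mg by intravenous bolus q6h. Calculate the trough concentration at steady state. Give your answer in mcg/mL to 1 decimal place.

47.1 mcg/mL

τ/t½ = 6/15 ≈ 0.4, so fraction remaining f = (1/2)^(6/15) ≈ 0.7579.
Single-dose peak C₀ = D/Vd = 2436/162 ≈ 15.037 mcg/mL.
Steady-state trough Cmin,ss = C₀·f/(1−f) ≈ 15.037 × 0.7579/0.2421 ≈ 47.074 mcg/mL.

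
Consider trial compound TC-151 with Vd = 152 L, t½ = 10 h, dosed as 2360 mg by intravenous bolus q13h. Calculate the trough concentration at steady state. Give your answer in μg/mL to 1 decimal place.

10.6 μg/mL

τ/t½ = 13/10 ≈ 1.3, so fraction remaining f = (1/2)^(13/10) ≈ 0.4061.
Accumulation ratio R = 1/(1 − f) ≈ 1/0.5939 ≈ 1.6838.
Each bolus raises the concentration by D/Vd = 2360/152 ≈ 15.526 μg/mL.
Steady-state peak Cmax,ss = C₀·R ≈ 15.526 × 1.6838 ≈ 26.143 μg/mL.
One interval later, Cmin,ss = Cmax,ss·e^(−kτ) ≈ 26.143 × 0.4061 ≈ 10.617 μg/mL.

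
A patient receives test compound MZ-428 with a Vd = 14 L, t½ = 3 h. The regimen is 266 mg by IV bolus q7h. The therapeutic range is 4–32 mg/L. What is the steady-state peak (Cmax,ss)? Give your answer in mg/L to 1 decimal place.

τ/t½ = 7/3 ≈ 2.3333, so fraction remaining f = (1/2)^(7/3) ≈ 0.1984.
Accumulation ratio R = 1/(1 − f) ≈ 1/0.8016 ≈ 1.2475.
Each bolus raises the concentration by D/Vd = 266/14 ≈ 19.000 mg/L.
Steady-state peak Cmax,ss = C₀·R ≈ 19.000 × 1.2475 ≈ 23.703 mg/L.
Peak 23.7 mg/L vs MTC 32 mg/L: below toxic threshold.

23.7 mg/L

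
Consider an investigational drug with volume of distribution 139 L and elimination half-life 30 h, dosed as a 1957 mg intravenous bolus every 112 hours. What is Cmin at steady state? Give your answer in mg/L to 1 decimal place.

τ/t½ = 112/30 ≈ 3.7333, so fraction remaining f = (1/2)^(112/30) ≈ 0.0752.
Accumulation ratio R = 1/(1 − f) ≈ 1/0.9248 ≈ 1.0813.
Each bolus raises the concentration by D/Vd = 1957/139 ≈ 14.079 mg/L.
Steady-state peak Cmax,ss = C₀·R ≈ 14.079 × 1.0813 ≈ 15.224 mg/L.
Steady-state trough Cmin,ss = Cmax,ss·f ≈ 15.224 × 0.0752 ≈ 1.145 mg/L.

1.1 mg/L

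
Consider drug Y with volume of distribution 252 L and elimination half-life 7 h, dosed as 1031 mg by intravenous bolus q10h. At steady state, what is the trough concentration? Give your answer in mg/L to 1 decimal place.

2.4 mg/L

Over one 10-h interval, 10/7 ≈ 1.4286 half-lives elapse, leaving f ≈ 0.3715 of each dose.
Accumulation ratio R = 1/(1 − f) ≈ 1/0.6285 ≈ 1.5911.
Single-dose peak C₀ = D/Vd = 1031/252 ≈ 4.091 mg/L.
Steady-state peak Cmax,ss = C₀·R ≈ 4.091 × 1.5911 ≈ 6.509 mg/L.
Steady-state trough Cmin,ss = Cmax,ss·f ≈ 6.509 × 0.3715 ≈ 2.418 mg/L.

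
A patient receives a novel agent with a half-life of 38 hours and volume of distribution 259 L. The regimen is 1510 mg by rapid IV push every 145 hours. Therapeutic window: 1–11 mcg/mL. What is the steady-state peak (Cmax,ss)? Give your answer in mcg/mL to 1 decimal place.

6.3 mcg/mL

Over one 145-h interval, 145/38 ≈ 3.8158 half-lives elapse, leaving f ≈ 0.0710 of each dose.
At steady state, accumulation factor R = 1/(1 − e^(−kτ)) ≈ 1.0764.
Single-dose peak C₀ = D/Vd = 1510/259 ≈ 5.830 mcg/mL.
Cmax,ss = C₀/(1 − f) ≈ 5.830/0.9290 ≈ 6.276 mcg/mL.
Peak 6.3 mcg/mL vs MTC 11 mcg/mL: below toxic threshold.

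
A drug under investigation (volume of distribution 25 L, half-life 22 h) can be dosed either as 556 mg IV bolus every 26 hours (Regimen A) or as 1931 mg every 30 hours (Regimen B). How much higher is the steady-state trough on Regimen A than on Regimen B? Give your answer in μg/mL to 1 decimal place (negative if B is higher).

-31.6 μg/mL

Regimen A: f = (1/2)^(26/22) ≈ 0.4408; Cmin,ss = (556/25)·f/(1−f) ≈ 17.531 μg/mL.
Regimen B: f = (1/2)^(30/22) ≈ 0.3886; Cmin,ss = (1931/25)·f/(1−f) ≈ 49.093 μg/mL.
Difference ≈ 17.531 − 49.093 ≈ -31.562 μg/mL.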